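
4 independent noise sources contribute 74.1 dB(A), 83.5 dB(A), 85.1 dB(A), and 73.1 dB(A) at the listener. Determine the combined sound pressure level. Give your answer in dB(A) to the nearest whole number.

88 dB(A)

For uncorrelated sources the intensities add, so convert each level to linear form, sum, and take 10·log₁₀ of the total.
Σ 10^(L/10) = 10^(74.1/10) + 10^(83.5/10) + 10^(85.1/10) + 10^(73.1/10) = 5.936e+08.
L_total = 10·log₁₀(5.936e+08) = 87.73 dB(A).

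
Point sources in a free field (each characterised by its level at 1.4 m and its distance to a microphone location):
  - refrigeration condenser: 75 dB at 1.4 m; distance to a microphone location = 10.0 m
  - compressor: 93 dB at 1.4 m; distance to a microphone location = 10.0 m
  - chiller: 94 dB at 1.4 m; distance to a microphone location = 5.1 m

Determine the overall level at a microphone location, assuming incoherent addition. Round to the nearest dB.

84 dB

Apply inverse-square spreading to bring every level to the receiver, then sum 10^(L/10).
refrigeration condenser: 75 − 20·log₁₀(10.0/1.4) = 75 − 17.08 = 57.92 dB.
compressor: 93 − 20·log₁₀(10.0/1.4) = 93 − 17.08 = 75.92 dB.
chiller: 94 − 20·log₁₀(5.1/1.4) = 94 − 11.23 = 82.77 dB.
Σ 10^(L/10) = 2.290e+08 → L_total = 10·log₁₀(2.290e+08) = 83.60 dB.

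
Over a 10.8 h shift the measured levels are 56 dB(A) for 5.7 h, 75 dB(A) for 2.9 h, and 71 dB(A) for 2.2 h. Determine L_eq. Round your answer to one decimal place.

L_eq = 10·log₁₀[(1/T)·Σ tᵢ·10^(Lᵢ/10)] with T = 10.8 h.
Σ tᵢ·10^(Lᵢ/10) = 5.7·10^(56/10) + 2.9·10^(75/10) + 2.2·10^(71/10) = 1.217e+08.
L_eq = 10·log₁₀(1.217e+08/10.8) = 70.52 dB(A).

70.5 dB(A)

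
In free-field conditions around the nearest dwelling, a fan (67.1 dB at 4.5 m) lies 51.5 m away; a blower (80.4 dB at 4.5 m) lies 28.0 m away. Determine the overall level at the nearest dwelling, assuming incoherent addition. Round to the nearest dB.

Propagate each source to the receiver with L = L_ref − 20·log₁₀(r/r_ref), then add intensities.
fan: 67.1 − 20·log₁₀(51.5/4.5) = 67.1 − 21.17 = 45.93 dB.
blower: 80.4 − 20·log₁₀(28.0/4.5) = 80.4 − 15.88 = 64.52 dB.
Σ 10^(L/10) = 2.871e+06 → L_total = 10·log₁₀(2.871e+06) = 64.58 dB.

65 dB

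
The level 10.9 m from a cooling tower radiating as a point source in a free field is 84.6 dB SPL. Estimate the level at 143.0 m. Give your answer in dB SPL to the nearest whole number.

62 dB SPL

For a point source, L₂ = L₁ − 20·log₁₀(r₂/r₁).
L₂ = 84.6 − 20·log₁₀(143.0/10.9) = 84.6 − 22.358 = 62.24 dB SPL.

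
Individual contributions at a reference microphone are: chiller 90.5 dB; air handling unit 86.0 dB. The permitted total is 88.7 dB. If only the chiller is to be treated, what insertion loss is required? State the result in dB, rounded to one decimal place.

5.1 dB

Fixed contribution from the other source: Σ 10^(L/10) = 10^(86.0/10) = 3.981e+08 (86.00 dB).
The limit corresponds to 10^(88.7/10) = 7.413e+08; subtracting the fixed part leaves 3.432e+08 for the chiller, i.e. 85.36 dB.
So the chiller must be reduced from 90.5 to 85.36 dB: IL = 5.14 dB.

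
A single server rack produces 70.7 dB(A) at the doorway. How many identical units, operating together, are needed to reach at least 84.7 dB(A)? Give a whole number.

26

N identical sources give L₁ + 10·log₁₀ N, so require 10·log₁₀ N ≥ 84.7 − 70.7 = 14.0 dB.
N ≥ 10^(14.0/10) = 25.119, so N = 26.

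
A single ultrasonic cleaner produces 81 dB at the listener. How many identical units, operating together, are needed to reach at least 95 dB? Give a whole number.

26

Need L₁ + 10·log₁₀ N ≥ 95, i.e. log₁₀ N ≥ 1.40.
N ≥ 10^(14.0/10) = 25.119, so N = 26.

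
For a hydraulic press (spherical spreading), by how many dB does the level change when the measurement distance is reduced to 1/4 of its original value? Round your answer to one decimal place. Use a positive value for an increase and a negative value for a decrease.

With spherical spreading the level changes by −20·log₁₀(r₂/r₁).
ΔL = −20·log₁₀(0.25) = +12.04 dB.

+12.0 dB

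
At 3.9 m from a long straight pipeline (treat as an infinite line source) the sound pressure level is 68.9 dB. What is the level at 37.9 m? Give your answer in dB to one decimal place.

For a line source, L₂ = L₁ − 10·log₁₀(r₂/r₁).
L₂ = 68.9 − 10·log₁₀(37.9/3.9) = 68.9 − 9.876 = 59.02 dB.

59.0 dB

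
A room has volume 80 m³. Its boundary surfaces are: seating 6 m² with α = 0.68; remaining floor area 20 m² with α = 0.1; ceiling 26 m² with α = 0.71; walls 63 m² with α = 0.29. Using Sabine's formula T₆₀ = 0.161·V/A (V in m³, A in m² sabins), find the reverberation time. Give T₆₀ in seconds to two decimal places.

Total absorption A = 6·0.68 + 20·0.1 + 26·0.71 + 63·0.29 = 42.81 m² sabins.
T₆₀ = 0.161 × 80 / 42.81 = 0.301 s.

0.30 s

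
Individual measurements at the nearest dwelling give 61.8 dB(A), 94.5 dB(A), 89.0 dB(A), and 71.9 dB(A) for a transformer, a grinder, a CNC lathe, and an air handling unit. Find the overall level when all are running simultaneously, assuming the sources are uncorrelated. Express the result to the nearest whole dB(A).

96 dB(A)

For uncorrelated sources the intensities add, so convert each level to linear form, sum, and take 10·log₁₀ of the total.
Σ 10^(L/10) = 10^(61.8/10) + 10^(94.5/10) + 10^(89.0/10) + 10^(71.9/10) = 3.630e+09.
L_total = 10·log₁₀(3.630e+09) = 95.60 dB(A).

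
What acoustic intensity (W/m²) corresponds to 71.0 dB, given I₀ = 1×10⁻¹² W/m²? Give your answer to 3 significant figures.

L = 10·log₁₀(I/I₀) ⇒ I = I₀·10^(L/10) = 10⁻¹² × 10^7.10.

1.26e-05 W/m²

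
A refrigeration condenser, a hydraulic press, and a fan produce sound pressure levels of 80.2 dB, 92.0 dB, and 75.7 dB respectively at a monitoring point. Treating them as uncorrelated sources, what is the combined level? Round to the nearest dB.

92 dB

Incoherent sources combine by intensity addition: L_total = 10·log₁₀(Σ 10^(L_i/10)).
Σ 10^(L/10) = 10^(80.2/10) + 10^(92.0/10) + 10^(75.7/10) = 1.727e+09.
L_total = 10·log₁₀(1.727e+09) = 92.37 dB.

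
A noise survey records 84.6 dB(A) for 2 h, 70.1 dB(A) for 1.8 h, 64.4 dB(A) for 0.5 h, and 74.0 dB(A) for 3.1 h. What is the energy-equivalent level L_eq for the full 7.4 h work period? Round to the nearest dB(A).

80 dB(A)

L_eq = 10·log₁₀[(1/T)·Σ tᵢ·10^(Lᵢ/10)] with T = 7.4 h.
Σ tᵢ·10^(Lᵢ/10) = 2·10^(84.6/10) + 1.8·10^(70.1/10) + 0.5·10^(64.4/10) + 3.1·10^(74.0/10) = 6.745e+08.
L_eq = 10·log₁₀(6.745e+08/7.4) = 79.60 dB(A).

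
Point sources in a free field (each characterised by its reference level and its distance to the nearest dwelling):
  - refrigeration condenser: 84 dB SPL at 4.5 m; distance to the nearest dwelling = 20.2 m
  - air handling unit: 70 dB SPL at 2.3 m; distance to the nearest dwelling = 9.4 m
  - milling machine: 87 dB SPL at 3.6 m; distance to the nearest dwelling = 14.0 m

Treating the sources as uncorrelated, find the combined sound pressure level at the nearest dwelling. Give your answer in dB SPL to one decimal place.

Apply inverse-square spreading to bring every level to the receiver, then sum 10^(L/10).
refrigeration condenser: 84 − 20·log₁₀(20.2/4.5) = 84 − 13.04 = 70.96 dB SPL.
air handling unit: 70 − 20·log₁₀(9.4/2.3) = 70 − 12.23 = 57.77 dB SPL.
milling machine: 87 − 20·log₁₀(14.0/3.6) = 87 − 11.80 = 75.20 dB SPL.
Σ 10^(L/10) = 4.620e+07 → L_total = 10·log₁₀(4.620e+07) = 76.65 dB SPL.

76.6 dB SPL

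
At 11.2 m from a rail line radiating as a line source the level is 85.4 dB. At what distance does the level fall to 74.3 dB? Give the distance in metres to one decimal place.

144.3 m

For a line source L₁ − L₂ = 10·log₁₀(r₂/r₁), so r₂ = r₁·10^((L₁−L₂)/10).
r₂ = 11.2·10^((85.4−74.3)/10) = 11.2·10^(11.1/10) = 144.28 m.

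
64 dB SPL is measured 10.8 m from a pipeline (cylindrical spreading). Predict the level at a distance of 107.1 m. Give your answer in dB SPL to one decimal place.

Cylindrical spreading from a line source gives a 10·log₁₀(r₂/r₁) drop.
L₂ = 64 − 10·log₁₀(107.1/10.8) = 64 − 9.964 = 54.04 dB SPL.

54.0 dB SPL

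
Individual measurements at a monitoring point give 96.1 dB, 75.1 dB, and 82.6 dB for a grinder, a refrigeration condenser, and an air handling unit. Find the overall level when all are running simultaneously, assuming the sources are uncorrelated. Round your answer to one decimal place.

96.3 dB

Incoherent sources combine by intensity addition: L_total = 10·log₁₀(Σ 10^(L_i/10)).
Σ 10^(L/10) = 10^(96.1/10) + 10^(75.1/10) + 10^(82.6/10) = 4.288e+09.
L_total = 10·log₁₀(4.288e+09) = 96.32 dB.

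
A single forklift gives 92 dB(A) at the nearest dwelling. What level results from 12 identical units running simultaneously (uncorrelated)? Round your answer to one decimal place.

With 12 equal, uncorrelated contributions the intensity is 12× that of one unit, giving a rise of 10·log₁₀ 12.
L_total = 92 + 10·log₁₀(12) = 92 + 10.792 = 102.79 dB(A).

102.8 dB(A)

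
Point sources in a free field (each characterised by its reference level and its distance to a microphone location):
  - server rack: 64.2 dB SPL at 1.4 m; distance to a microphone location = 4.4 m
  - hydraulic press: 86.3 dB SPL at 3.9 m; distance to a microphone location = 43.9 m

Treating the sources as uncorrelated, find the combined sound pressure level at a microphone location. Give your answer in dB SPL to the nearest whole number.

66 dB SPL

Propagate each source to the receiver with L = L_ref − 20·log₁₀(r/r_ref), then add intensities.
server rack: 64.2 − 20·log₁₀(4.4/1.4) = 64.2 − 9.95 = 54.25 dB SPL.
hydraulic press: 86.3 − 20·log₁₀(43.9/3.9) = 86.3 − 21.03 = 65.27 dB SPL.
Σ 10^(L/10) = 3.633e+06 → L_total = 10·log₁₀(3.633e+06) = 65.60 dB SPL.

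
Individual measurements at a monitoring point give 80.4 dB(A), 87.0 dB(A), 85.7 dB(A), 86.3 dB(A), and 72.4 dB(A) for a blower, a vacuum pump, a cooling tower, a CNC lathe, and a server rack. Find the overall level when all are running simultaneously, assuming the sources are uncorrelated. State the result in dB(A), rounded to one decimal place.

For uncorrelated sources the intensities add, so convert each level to linear form, sum, and take 10·log₁₀ of the total.
Σ 10^(L/10) = 10^(80.4/10) + 10^(87.0/10) + 10^(85.7/10) + 10^(86.3/10) + 10^(72.4/10) = 1.426e+09.
L_total = 10·log₁₀(1.426e+09) = 91.54 dB(A).

91.5 dB(A)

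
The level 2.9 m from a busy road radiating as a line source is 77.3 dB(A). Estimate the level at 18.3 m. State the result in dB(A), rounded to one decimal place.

69.3 dB(A)

Line-source attenuation: ΔL = 10·log₁₀(r₂/r₁) = 10·log₁₀(18.3/2.9) = 8.001 dB.
L₂ = 77.3 − 10·log₁₀(18.3/2.9) = 77.3 − 8.001 = 69.30 dB(A).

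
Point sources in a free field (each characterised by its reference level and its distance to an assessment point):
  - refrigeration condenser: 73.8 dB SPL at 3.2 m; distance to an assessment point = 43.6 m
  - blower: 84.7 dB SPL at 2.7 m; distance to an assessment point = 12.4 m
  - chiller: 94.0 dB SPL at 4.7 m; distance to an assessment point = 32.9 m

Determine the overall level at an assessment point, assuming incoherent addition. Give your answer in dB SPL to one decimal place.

78.2 dB SPL

Apply inverse-square spreading to bring every level to the receiver, then sum 10^(L/10).
refrigeration condenser: 73.8 − 20·log₁₀(43.6/3.2) = 73.8 − 22.69 = 51.11 dB SPL.
blower: 84.7 − 20·log₁₀(12.4/2.7) = 84.7 − 13.24 = 71.46 dB SPL.
chiller: 94.0 − 20·log₁₀(32.9/4.7) = 94.0 − 16.90 = 77.10 dB SPL.
Σ 10^(L/10) = 6.538e+07 → L_total = 10·log₁₀(6.538e+07) = 78.15 dB SPL.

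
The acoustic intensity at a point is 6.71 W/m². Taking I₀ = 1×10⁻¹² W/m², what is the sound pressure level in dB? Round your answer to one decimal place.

Dividing by I₀ shifts the exponent by 12: I/I₀ = 6.71×10^12.
L = 10·(0.8267 + 12) = 128.27 dB.

128.3 dB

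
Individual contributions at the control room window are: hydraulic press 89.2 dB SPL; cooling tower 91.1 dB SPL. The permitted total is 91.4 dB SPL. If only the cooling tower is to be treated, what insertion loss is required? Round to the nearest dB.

Fixed contribution from the other source: Σ 10^(L/10) = 10^(89.2/10) = 8.318e+08 (89.20 dB SPL).
To meet 91.4 dB SPL overall, the treated cooling tower may contribute at most 10^(91.4/10) − 8.318e+08 = 5.486e+08, i.e. 87.39 dB SPL.
So the cooling tower must be reduced from 91.1 to 87.39 dB SPL: IL = 3.71 dB.

4 dB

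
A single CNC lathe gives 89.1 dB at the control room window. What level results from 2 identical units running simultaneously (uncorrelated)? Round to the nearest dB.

With 2 equal, uncorrelated contributions the intensity is 2× that of one unit, giving a rise of 10·log₁₀ 2.
L_total = 89.1 + 10·log₁₀(2) = 89.1 + 3.010 = 92.11 dB.

92 dB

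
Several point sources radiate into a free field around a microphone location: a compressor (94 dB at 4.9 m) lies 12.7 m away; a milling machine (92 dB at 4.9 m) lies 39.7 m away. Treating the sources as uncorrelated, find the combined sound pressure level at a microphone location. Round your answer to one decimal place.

86.0 dB

First find each source's level at the receiver (point-source: −20·log₁₀(r/r_ref)), then combine on an intensity basis.
compressor: 94 − 20·log₁₀(12.7/4.9) = 94 − 8.27 = 85.73 dB.
milling machine: 92 − 20·log₁₀(39.7/4.9) = 92 − 18.17 = 73.83 dB.
Σ 10^(L/10) = 3.981e+08 → L_total = 10·log₁₀(3.981e+08) = 86.00 dB.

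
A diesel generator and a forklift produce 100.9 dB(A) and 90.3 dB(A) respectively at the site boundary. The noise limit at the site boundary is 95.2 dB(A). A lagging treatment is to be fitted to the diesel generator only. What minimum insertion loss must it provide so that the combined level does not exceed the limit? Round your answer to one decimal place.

The untreated sources together contribute 10^(90.3/10) = 1.072e+09, i.e. 90.30 dB(A).
To meet 95.2 dB(A) overall, the treated diesel generator may contribute at most 10^(95.2/10) − 1.072e+09 = 2.240e+09, i.e. 93.50 dB(A).
So the diesel generator must be reduced from 100.9 to 93.50 dB(A): IL = 7.40 dB.

7.4 dB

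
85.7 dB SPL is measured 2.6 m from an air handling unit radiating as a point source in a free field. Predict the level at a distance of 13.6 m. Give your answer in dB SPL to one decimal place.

Spherical spreading from a point source gives a 20·log₁₀(r₂/r₁) drop.
L₂ = 85.7 − 20·log₁₀(13.6/2.6) = 85.7 − 14.371 = 71.33 dB SPL.

71.3 dB SPL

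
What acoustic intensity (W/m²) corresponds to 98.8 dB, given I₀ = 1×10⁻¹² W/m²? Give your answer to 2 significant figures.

I/I₀ = 10^(98.8/10) = 7.586e+09, so I = 7.586e+09 × 10⁻¹² W/m².

0.0076 W/m²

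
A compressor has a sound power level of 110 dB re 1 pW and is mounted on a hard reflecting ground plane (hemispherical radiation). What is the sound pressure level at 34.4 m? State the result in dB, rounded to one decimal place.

The power spreads over a hemisphere of area 2π·r², so L_p = L_w − 10·log₁₀(2π·r²).
2π·r² = 7435 m², 10·log₁₀ of that is 38.713 dB.
L_p = 110 − 38.713 = 71.29 dB.

71.3 dB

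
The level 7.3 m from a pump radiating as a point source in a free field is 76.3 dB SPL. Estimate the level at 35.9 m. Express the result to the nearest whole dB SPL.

62 dB SPL

Point-source attenuation: ΔL = 20·log₁₀(r₂/r₁) = 20·log₁₀(35.9/7.3) = 13.835 dB.
L₂ = 76.3 − 20·log₁₀(35.9/7.3) = 76.3 − 13.835 = 62.46 dB SPL.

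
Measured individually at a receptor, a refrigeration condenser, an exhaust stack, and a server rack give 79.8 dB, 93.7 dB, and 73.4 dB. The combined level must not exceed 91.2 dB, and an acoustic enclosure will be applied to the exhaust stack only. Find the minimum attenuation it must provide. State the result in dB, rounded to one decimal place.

Fixed contribution from the other sources: Σ 10^(L/10) = 10^(79.8/10) + 10^(73.4/10) = 1.174e+08 (80.70 dB).
To meet 91.2 dB overall, the treated exhaust stack may contribute at most 10^(91.2/10) − 1.174e+08 = 1.201e+09, i.e. 90.79 dB.
So the exhaust stack must be reduced from 93.7 to 90.79 dB: IL = 2.91 dB.

2.9 dB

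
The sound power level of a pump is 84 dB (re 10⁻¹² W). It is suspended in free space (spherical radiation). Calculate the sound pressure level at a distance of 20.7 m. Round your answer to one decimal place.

46.7 dB

Free-field spherical radiation: L_p = L_w − 10·log₁₀(4π·r²), r = 20.7 m.
4π·r² = 5385 m², 10·log₁₀ of that is 37.312 dB.
L_p = 84 − 37.312 = 46.69 dB.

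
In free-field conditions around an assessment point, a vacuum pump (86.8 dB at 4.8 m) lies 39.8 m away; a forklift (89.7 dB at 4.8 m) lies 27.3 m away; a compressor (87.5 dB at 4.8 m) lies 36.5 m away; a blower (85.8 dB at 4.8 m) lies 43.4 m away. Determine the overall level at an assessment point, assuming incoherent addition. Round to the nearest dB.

77 dB

First find each source's level at the receiver (point-source: −20·log₁₀(r/r_ref)), then combine on an intensity basis.
vacuum pump: 86.8 − 20·log₁₀(39.8/4.8) = 86.8 − 18.37 = 68.43 dB.
forklift: 89.7 − 20·log₁₀(27.3/4.8) = 89.7 − 15.10 = 74.60 dB.
compressor: 87.5 − 20·log₁₀(36.5/4.8) = 87.5 − 17.62 = 69.88 dB.
blower: 85.8 − 20·log₁₀(43.4/4.8) = 85.8 − 19.12 = 66.68 dB.
Σ 10^(L/10) = 5.019e+07 → L_total = 10·log₁₀(5.019e+07) = 77.01 dB.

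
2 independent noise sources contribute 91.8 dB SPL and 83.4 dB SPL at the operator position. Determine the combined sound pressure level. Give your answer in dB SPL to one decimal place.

For uncorrelated sources the intensities add, so convert each level to linear form, sum, and take 10·log₁₀ of the total.
Σ 10^(L/10) = 10^(91.8/10) + 10^(83.4/10) = 1.732e+09.
L_total = 10·log₁₀(1.732e+09) = 92.39 dB SPL.

92.4 dB SPL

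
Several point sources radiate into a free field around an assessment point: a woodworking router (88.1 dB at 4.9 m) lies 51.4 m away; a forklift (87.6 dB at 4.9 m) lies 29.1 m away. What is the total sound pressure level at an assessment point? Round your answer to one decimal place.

Propagate each source to the receiver with L = L_ref − 20·log₁₀(r/r_ref), then add intensities.
woodworking router: 88.1 − 20·log₁₀(51.4/4.9) = 88.1 − 20.42 = 67.68 dB.
forklift: 87.6 − 20·log₁₀(29.1/4.9) = 87.6 − 15.47 = 72.13 dB.
Σ 10^(L/10) = 2.218e+07 → L_total = 10·log₁₀(2.218e+07) = 73.46 dB.

73.5 dB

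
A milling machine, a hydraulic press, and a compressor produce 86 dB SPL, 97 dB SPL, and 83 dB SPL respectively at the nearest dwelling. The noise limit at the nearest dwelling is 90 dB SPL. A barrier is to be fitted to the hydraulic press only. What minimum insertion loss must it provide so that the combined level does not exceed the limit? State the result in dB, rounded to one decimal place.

The untreated sources together contribute 10^(86/10) + 10^(83/10) = 5.976e+08, i.e. 87.76 dB SPL.
To meet 90 dB SPL overall, the treated hydraulic press may contribute at most 10^(90/10) − 5.976e+08 = 4.024e+08, i.e. 86.05 dB SPL.
So the hydraulic press must be reduced from 97 to 86.05 dB SPL: IL = 10.95 dB.

11.0 dB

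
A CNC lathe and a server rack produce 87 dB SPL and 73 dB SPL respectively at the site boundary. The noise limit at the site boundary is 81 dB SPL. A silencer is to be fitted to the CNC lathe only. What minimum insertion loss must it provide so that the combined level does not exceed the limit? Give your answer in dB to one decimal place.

6.7 dB

Everything except the CNC lathe sums to 10^(73/10) = 1.995e+07 in linear terms, 73.00 dB SPL.
To meet 81 dB SPL overall, the treated CNC lathe may contribute at most 10^(81/10) − 1.995e+07 = 1.059e+08, i.e. 80.25 dB SPL.
Required insertion loss = 87 − 80.25 = 6.75 dB.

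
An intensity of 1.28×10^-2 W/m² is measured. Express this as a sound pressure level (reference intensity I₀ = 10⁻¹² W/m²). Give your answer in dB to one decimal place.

101.1 dB

Dividing by I₀ shifts the exponent by 12: I/I₀ = 1.28×10^10.
L = 10·(0.1072 + 10) = 101.07 dB.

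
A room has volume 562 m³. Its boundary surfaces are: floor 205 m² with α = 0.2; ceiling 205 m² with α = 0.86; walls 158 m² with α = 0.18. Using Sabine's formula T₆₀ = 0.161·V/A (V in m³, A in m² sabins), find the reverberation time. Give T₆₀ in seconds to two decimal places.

0.37 s

Summing Sᵢαᵢ: 205·0.2 + 205·0.86 + 158·0.18 = 245.74 m².
T₆₀ = 0.161 × 562 / 245.74 = 0.368 s.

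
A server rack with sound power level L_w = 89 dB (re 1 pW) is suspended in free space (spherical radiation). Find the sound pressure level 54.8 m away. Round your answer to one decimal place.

43.2 dB

L_p = L_w − 10·log₁₀(4π·r²) with r = 54.8 m.
4π·r² = 3.774e+04 m², 10·log₁₀ of that is 45.768 dB.
L_p = 89 − 45.768 = 43.23 dB.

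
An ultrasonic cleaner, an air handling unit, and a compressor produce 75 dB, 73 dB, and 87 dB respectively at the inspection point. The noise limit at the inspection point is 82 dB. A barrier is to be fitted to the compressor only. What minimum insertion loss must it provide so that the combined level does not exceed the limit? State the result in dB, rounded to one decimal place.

6.7 dB

Everything except the compressor sums to 10^(75/10) + 10^(73/10) = 5.158e+07 in linear terms, 77.12 dB.
To meet 82 dB overall, the treated compressor may contribute at most 10^(82/10) − 5.158e+07 = 1.069e+08, i.e. 80.29 dB.
So the compressor must be reduced from 87 to 80.29 dB: IL = 6.71 dB.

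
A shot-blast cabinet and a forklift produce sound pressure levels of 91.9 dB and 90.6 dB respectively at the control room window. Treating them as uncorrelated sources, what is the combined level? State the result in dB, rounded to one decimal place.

Incoherent sources combine by intensity addition: L_total = 10·log₁₀(Σ 10^(L_i/10)).
Σ 10^(L/10) = 10^(91.9/10) + 10^(90.6/10) = 2.697e+09.
L_total = 10·log₁₀(2.697e+09) = 94.31 dB.

94.3 dB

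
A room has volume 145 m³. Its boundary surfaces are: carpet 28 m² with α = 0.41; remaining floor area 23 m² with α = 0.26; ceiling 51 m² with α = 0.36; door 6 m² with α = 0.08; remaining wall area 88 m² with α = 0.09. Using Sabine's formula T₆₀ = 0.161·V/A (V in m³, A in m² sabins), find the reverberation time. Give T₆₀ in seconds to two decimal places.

Total absorption A = 28·0.41 + 23·0.26 + 51·0.36 + 6·0.08 + 88·0.09 = 44.22 m² sabins.
T₆₀ = 0.161 × 145 / 44.22 = 0.528 s.

0.53 s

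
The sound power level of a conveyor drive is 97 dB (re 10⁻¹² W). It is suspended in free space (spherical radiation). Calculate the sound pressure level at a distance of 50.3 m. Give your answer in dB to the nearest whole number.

52 dB

Free-field spherical radiation: L_p = L_w − 10·log₁₀(4π·r²), r = 50.3 m.
4π·r² = 3.179e+04 m², 10·log₁₀ of that is 45.023 dB.
L_p = 97 − 45.023 = 51.98 dB.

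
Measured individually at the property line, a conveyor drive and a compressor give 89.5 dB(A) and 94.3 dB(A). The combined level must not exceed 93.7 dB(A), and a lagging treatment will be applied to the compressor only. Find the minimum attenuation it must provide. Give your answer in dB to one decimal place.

2.7 dB

Everything except the compressor sums to 10^(89.5/10) = 8.913e+08 in linear terms, 89.50 dB(A).
To meet 93.7 dB(A) overall, the treated compressor may contribute at most 10^(93.7/10) − 8.913e+08 = 1.453e+09, i.e. 91.62 dB(A).
So the compressor must be reduced from 94.3 to 91.62 dB(A): IL = 2.68 dB.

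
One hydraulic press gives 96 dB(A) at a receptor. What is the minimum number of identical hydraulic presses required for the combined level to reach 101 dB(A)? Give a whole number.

N identical sources give L₁ + 10·log₁₀ N, so require 10·log₁₀ N ≥ 101 − 96 = 5.0 dB.
N ≥ 10^(5.0/10) = 3.162, so N = 4.

4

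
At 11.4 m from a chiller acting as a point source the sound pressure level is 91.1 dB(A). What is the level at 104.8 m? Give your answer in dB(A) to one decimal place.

Spherical spreading from a point source gives a 20·log₁₀(r₂/r₁) drop.
L₂ = 91.1 − 20·log₁₀(104.8/11.4) = 91.1 − 19.269 = 71.83 dB(A).

71.8 dB(A)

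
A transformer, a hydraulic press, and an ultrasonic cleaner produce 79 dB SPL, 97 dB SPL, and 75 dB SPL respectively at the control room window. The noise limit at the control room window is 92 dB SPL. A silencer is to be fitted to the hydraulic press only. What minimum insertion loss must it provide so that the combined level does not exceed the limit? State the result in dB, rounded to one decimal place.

The untreated sources together contribute 10^(79/10) + 10^(75/10) = 1.111e+08, i.e. 80.46 dB SPL.
To meet 92 dB SPL overall, the treated hydraulic press may contribute at most 10^(92/10) − 1.111e+08 = 1.474e+09, i.e. 91.68 dB SPL.
Required insertion loss = 97 − 91.68 = 5.32 dB.

5.3 dB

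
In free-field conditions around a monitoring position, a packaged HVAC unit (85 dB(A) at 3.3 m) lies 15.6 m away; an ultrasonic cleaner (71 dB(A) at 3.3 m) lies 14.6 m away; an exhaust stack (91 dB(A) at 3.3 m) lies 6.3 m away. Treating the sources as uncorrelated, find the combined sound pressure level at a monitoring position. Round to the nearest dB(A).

86 dB(A)

Apply inverse-square spreading to bring every level to the receiver, then sum 10^(L/10).
packaged HVAC unit: 85 − 20·log₁₀(15.6/3.3) = 85 − 13.49 = 71.51 dB(A).
ultrasonic cleaner: 71 − 20·log₁₀(14.6/3.3) = 71 − 12.92 = 58.08 dB(A).
exhaust stack: 91 − 20·log₁₀(6.3/3.3) = 91 − 5.62 = 85.38 dB(A).
Σ 10^(L/10) = 3.602e+08 → L_total = 10·log₁₀(3.602e+08) = 85.57 dB(A).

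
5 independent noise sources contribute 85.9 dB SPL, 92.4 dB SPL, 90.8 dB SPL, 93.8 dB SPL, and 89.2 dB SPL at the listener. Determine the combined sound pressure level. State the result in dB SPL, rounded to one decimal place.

Incoherent sources combine by intensity addition: L_total = 10·log₁₀(Σ 10^(L_i/10)).
Σ 10^(L/10) = 10^(85.9/10) + 10^(92.4/10) + 10^(90.8/10) + 10^(93.8/10) + 10^(89.2/10) = 6.560e+09.
L_total = 10·log₁₀(6.560e+09) = 98.17 dB SPL.

98.2 dB SPL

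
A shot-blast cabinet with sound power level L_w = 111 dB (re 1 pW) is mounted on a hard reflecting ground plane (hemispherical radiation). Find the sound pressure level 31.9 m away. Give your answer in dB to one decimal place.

Free-field hemispherical radiation: L_p = L_w − 10·log₁₀(2π·r²), r = 31.9 m.
2π·r² = 6394 m², 10·log₁₀ of that is 38.058 dB.
L_p = 111 − 38.058 = 72.94 dB.

72.9 dB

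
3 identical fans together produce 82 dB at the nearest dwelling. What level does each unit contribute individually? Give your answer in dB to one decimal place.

3 equal contributions raise the level by 10·log₁₀ 3 = 4.771 dB, so each unit alone gives 82 − 4.771.

77.2 dB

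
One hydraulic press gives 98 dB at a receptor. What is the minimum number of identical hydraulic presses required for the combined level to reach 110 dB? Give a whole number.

16

N identical sources give L₁ + 10·log₁₀ N, so require 10·log₁₀ N ≥ 110 − 98 = 12.0 dB.
N ≥ 10^(12.0/10) = 15.849, so N = 16.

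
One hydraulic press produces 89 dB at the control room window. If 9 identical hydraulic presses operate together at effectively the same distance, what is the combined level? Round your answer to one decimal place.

N identical incoherent sources raise the level by 10·log₁₀ N.
L_total = 89 + 10·log₁₀(9) = 89 + 9.542 = 98.54 dB.

98.5 dB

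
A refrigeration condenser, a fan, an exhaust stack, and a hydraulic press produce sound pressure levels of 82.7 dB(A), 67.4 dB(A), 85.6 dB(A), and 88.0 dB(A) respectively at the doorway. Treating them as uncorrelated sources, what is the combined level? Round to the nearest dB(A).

91 dB(A)

For uncorrelated sources the intensities add, so convert each level to linear form, sum, and take 10·log₁₀ of the total.
Σ 10^(L/10) = 10^(82.7/10) + 10^(67.4/10) + 10^(85.6/10) + 10^(88.0/10) = 1.186e+09.
L_total = 10·log₁₀(1.186e+09) = 90.74 dB(A).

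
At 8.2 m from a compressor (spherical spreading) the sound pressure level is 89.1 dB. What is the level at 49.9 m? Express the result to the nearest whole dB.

Spherical spreading from a point source gives a 20·log₁₀(r₂/r₁) drop.
L₂ = 89.1 − 20·log₁₀(49.9/8.2) = 89.1 − 15.686 = 73.41 dB.

73 dB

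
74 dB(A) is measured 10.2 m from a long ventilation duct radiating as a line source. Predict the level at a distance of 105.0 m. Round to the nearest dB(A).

Cylindrical spreading from a line source gives a 10·log₁₀(r₂/r₁) drop.
L₂ = 74 − 10·log₁₀(105.0/10.2) = 74 − 10.126 = 63.87 dB(A).

64 dB(A)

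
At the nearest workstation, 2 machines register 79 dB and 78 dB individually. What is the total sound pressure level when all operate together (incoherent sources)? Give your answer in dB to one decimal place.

For uncorrelated sources the intensities add, so convert each level to linear form, sum, and take 10·log₁₀ of the total.
Σ 10^(L/10) = 10^(79/10) + 10^(78/10) = 1.425e+08.
L_total = 10·log₁₀(1.425e+08) = 81.54 dB.

81.5 dB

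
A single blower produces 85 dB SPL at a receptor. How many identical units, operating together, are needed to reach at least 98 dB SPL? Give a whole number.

N identical sources give L₁ + 10·log₁₀ N, so require 10·log₁₀ N ≥ 98 − 85 = 13.0 dB.
N ≥ 10^(13.0/10) = 19.953, so N = 20.

20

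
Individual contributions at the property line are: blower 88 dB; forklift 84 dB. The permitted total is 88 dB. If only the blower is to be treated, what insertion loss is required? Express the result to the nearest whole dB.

Everything except the blower sums to 10^(84/10) = 2.512e+08 in linear terms, 84.00 dB.
The limit corresponds to 10^(88/10) = 6.310e+08; subtracting the fixed part leaves 3.798e+08 for the blower, i.e. 85.80 dB.
Required insertion loss = 88 − 85.80 = 2.20 dB.

2 dB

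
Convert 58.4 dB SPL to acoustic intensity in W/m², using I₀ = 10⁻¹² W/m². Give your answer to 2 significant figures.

I/I₀ = 10^(58.4/10) = 6.918e+05, so I = 6.918e+05 × 10⁻¹² W/m².

6.9e-07 W/m²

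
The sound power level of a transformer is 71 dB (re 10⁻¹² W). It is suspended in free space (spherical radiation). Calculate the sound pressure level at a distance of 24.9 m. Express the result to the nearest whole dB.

32 dB

Free-field spherical radiation: L_p = L_w − 10·log₁₀(4π·r²), r = 24.9 m.
4π·r² = 7791 m², 10·log₁₀ of that is 38.916 dB.
L_p = 71 − 38.916 = 32.08 dB.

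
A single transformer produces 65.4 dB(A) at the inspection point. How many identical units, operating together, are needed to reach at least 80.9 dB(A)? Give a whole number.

36

Need L₁ + 10·log₁₀ N ≥ 80.9, i.e. log₁₀ N ≥ 1.55.
N ≥ 10^(15.5/10) = 35.481, so N = 36.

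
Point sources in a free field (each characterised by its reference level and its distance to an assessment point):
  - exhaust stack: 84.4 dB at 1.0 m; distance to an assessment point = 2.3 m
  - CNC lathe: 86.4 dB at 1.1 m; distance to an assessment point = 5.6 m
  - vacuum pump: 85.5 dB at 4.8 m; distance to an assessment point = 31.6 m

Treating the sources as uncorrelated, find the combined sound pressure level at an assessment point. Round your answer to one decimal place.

Apply inverse-square spreading to bring every level to the receiver, then sum 10^(L/10).
exhaust stack: 84.4 − 20·log₁₀(2.3/1.0) = 84.4 − 7.23 = 77.17 dB.
CNC lathe: 86.4 − 20·log₁₀(5.6/1.1) = 86.4 − 14.14 = 72.26 dB.
vacuum pump: 85.5 − 20·log₁₀(31.6/4.8) = 85.5 − 16.37 = 69.13 dB.
Σ 10^(L/10) = 7.709e+07 → L_total = 10·log₁₀(7.709e+07) = 78.87 dB.

78.9 dB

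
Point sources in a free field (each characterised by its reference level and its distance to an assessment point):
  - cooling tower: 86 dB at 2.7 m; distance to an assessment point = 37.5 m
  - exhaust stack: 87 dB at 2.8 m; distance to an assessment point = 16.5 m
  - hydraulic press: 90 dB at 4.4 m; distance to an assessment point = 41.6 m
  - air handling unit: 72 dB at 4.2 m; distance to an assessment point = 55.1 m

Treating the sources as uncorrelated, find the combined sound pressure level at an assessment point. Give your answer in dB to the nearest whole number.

Apply inverse-square spreading to bring every level to the receiver, then sum 10^(L/10).
cooling tower: 86 − 20·log₁₀(37.5/2.7) = 86 − 22.85 = 63.15 dB.
exhaust stack: 87 − 20·log₁₀(16.5/2.8) = 87 − 15.41 = 71.59 dB.
hydraulic press: 90 − 20·log₁₀(41.6/4.4) = 90 − 19.51 = 70.49 dB.
air handling unit: 72 − 20·log₁₀(55.1/4.2) = 72 − 22.36 = 49.64 dB.
Σ 10^(L/10) = 2.778e+07 → L_total = 10·log₁₀(2.778e+07) = 74.44 dB.

74 dB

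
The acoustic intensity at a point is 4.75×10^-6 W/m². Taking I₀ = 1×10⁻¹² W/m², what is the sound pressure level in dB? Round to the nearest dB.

L = 10·log₁₀(I/I₀) = 10·log₁₀(4.75×10^-6/10⁻¹²) = 10·log₁₀(4.75×10^6).
L = 10·(0.6767 + 6) = 66.77 dB.

67 dB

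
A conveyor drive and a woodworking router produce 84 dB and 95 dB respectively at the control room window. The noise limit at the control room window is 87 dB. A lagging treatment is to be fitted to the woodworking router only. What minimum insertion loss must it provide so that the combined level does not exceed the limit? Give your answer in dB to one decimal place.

11.0 dB

Everything except the woodworking router sums to 10^(84/10) = 2.512e+08 in linear terms, 84.00 dB.
To meet 87 dB overall, the treated woodworking router may contribute at most 10^(87/10) − 2.512e+08 = 2.500e+08, i.e. 83.98 dB.
Required insertion loss = 95 − 83.98 = 11.02 dB.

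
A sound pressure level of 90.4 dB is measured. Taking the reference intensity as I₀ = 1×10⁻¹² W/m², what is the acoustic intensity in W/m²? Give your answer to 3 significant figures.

L = 10·log₁₀(I/I₀) ⇒ I = I₀·10^(L/10) = 10⁻¹² × 10^9.04.

0.00110 W/m²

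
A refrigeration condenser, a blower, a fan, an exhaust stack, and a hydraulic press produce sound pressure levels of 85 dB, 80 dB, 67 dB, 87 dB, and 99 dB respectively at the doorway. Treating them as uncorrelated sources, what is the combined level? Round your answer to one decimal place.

99.5 dB

For uncorrelated sources the intensities add, so convert each level to linear form, sum, and take 10·log₁₀ of the total.
Σ 10^(L/10) = 10^(85/10) + 10^(80/10) + 10^(67/10) + 10^(87/10) + 10^(99/10) = 8.866e+09.
L_total = 10·log₁₀(8.866e+09) = 99.48 dB.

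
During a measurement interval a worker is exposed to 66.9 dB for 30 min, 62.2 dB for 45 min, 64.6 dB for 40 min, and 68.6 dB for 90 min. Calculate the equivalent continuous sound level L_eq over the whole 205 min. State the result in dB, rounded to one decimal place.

66.8 dB

The energy average is taken in the linear domain: L_eq = 10·log₁₀[(Σ tᵢ·10^(Lᵢ/10))/T], T = 205 min.
Σ tᵢ·10^(Lᵢ/10) = 30·10^(66.9/10) + 45·10^(62.2/10) + 40·10^(64.6/10) + 90·10^(68.6/10) = 9.890e+08.
L_eq = 10·log₁₀(9.890e+08/205) = 66.83 dB.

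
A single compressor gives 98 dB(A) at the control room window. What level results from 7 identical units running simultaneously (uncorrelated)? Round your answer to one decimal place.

106.5 dB(A)

N identical incoherent sources raise the level by 10·log₁₀ N.
L_total = 98 + 10·log₁₀(7) = 98 + 8.451 = 106.45 dB(A).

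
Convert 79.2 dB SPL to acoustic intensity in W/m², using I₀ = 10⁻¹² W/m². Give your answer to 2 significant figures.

L = 10·log₁₀(I/I₀) ⇒ I = I₀·10^(L/10) = 10⁻¹² × 10^7.92.

8.3e-05 W/m²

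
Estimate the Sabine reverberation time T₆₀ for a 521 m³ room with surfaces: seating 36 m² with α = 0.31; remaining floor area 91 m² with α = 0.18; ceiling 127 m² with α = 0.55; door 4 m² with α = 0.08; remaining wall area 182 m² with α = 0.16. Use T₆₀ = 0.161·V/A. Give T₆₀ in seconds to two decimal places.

Total absorption A = 36·0.31 + 91·0.18 + 127·0.55 + 4·0.08 + 182·0.16 = 126.83 m² sabins.
T₆₀ = 0.161·V/A = 0.161·521/126.83 = 0.661 s.

0.66 s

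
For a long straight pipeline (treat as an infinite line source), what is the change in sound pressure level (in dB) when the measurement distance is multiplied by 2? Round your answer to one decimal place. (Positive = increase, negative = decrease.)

-3.0 dB

Line-source spreading: ΔL = −10·log₁₀(r₂/r₁).
ΔL = −10·log₁₀(2) = -3.01 dB.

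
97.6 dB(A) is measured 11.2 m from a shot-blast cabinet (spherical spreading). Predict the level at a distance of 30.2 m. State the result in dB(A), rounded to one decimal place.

For a point source, L₂ = L₁ − 20·log₁₀(r₂/r₁).
L₂ = 97.6 − 20·log₁₀(30.2/11.2) = 97.6 − 8.616 = 88.98 dB(A).

89.0 dB(A)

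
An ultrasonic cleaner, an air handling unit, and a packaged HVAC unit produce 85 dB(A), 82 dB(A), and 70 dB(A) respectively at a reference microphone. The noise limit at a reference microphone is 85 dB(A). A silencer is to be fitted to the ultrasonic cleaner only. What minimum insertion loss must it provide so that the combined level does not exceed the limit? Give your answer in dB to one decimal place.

3.3 dB

The untreated sources together contribute 10^(82/10) + 10^(70/10) = 1.685e+08, i.e. 82.27 dB(A).
The limit corresponds to 10^(85/10) = 3.162e+08; subtracting the fixed part leaves 1.477e+08 for the ultrasonic cleaner, i.e. 81.69 dB(A).
Required insertion loss = 85 − 81.69 = 3.31 dB.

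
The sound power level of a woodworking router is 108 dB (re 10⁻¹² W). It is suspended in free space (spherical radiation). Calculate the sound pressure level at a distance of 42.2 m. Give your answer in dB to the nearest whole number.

65 dB

L_p = L_w − 10·log₁₀(4π·r²) with r = 42.2 m.
4π·r² = 2.238e+04 m², 10·log₁₀ of that is 43.498 dB.
L_p = 108 − 43.498 = 64.50 dB.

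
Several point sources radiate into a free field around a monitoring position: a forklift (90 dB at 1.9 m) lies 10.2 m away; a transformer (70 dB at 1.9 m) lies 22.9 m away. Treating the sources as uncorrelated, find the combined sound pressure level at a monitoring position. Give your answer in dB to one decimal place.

75.4 dB

Propagate each source to the receiver with L = L_ref − 20·log₁₀(r/r_ref), then add intensities.
forklift: 90 − 20·log₁₀(10.2/1.9) = 90 − 14.60 = 75.40 dB.
transformer: 70 − 20·log₁₀(22.9/1.9) = 70 − 21.62 = 48.38 dB.
Σ 10^(L/10) = 3.477e+07 → L_total = 10·log₁₀(3.477e+07) = 75.41 dB.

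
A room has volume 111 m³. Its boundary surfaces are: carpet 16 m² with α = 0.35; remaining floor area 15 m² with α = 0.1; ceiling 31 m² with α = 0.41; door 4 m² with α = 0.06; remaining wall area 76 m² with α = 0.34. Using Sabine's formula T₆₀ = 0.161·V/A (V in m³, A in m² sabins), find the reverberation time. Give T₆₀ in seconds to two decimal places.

0.39 s

Total absorption A = 16·0.35 + 15·0.1 + 31·0.41 + 4·0.06 + 76·0.34 = 45.89 m² sabins.
T₆₀ = 0.161·V/A = 0.161·111/45.89 = 0.389 s.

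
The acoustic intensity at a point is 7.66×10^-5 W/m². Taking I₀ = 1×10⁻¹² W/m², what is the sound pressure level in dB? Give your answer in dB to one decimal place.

78.8 dB

L = 10·log₁₀(I/I₀) = 10·log₁₀(7.66×10^-5/10⁻¹²) = 10·log₁₀(7.66×10^7).
L = 10·(0.8842 + 7) = 78.84 dB.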